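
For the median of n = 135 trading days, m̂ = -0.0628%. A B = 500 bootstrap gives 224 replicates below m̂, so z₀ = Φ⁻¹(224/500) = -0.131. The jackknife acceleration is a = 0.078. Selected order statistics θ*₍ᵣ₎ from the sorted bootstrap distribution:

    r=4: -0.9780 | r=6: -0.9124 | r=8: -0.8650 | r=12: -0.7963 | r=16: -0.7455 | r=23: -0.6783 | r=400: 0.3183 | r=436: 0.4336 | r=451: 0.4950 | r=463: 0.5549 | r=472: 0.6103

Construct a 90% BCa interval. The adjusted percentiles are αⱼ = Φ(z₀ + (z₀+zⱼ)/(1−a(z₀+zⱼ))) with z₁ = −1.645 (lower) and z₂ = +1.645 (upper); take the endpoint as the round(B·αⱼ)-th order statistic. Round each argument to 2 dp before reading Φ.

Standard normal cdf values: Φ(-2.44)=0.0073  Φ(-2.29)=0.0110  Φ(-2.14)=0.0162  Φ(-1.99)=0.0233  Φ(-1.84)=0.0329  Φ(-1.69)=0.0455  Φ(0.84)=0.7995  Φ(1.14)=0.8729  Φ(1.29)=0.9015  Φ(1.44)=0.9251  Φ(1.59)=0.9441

(-0.6783, 0.6103)

Lower: z₀ + z₁ = -0.131 + (-1.645) = -1.776; 1 − a(z₀+z₁) = 1 − (0.078)(-1.776) = 1.1385; argument = -0.131 + (-1.776)/1.1385 = -1.6909 → -1.69.
α₁ = Φ(-1.69) = 0.0455; rank = round(500 × 0.0455) = 23; θ*₍23₎ = -0.6783.
Upper: z₀ + z₂ = 1.514; 1 − a(z₀+z₂) = 0.8819; argument = 1.5857 → 1.59; α₂ = 0.9441; rank = 472; θ*₍472₎ = 0.6103.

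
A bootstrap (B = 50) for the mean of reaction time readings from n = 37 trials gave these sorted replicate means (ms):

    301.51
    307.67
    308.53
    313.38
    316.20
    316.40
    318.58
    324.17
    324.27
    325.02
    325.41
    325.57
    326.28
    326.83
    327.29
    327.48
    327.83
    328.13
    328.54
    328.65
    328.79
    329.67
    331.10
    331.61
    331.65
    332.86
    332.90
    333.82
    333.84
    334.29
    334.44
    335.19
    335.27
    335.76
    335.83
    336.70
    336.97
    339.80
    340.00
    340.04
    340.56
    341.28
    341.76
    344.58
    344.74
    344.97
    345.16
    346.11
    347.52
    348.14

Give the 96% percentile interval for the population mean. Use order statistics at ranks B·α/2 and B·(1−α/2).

α = 0.04; lower rank = 50 × 0.020 = 1; upper rank = 50 × 0.980 = 49.
The 1st smallest replicate is 301.51; the 49th is 347.52.

(301.51, 347.52)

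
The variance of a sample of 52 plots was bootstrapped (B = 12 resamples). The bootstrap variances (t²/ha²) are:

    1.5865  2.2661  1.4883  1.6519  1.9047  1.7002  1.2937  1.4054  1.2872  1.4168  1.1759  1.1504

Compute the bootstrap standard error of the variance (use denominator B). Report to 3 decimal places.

Bootstrap SE is the standard deviation of the 12 replicate variances.
Mean of replicates: (1.5865 + 2.2661 + 1.4883 + 1.6519 + 1.9047 + 1.7002 + 1.2937 + 1.4054 + 1.2872 + 1.4168 + 1.1759 + 1.1504) / 12 = 18.32710 / 12 = 1.52726
Sum of squared deviations: (+0.05924)² + (+0.73884)² + (−0.03896)² + (+0.12464)² + (+0.37744)² + (+0.17294)² + (−0.23356)² + (−0.12186)² + (−0.24006)² + (−0.11046)² + (−0.35136)² + (−0.37686)² = 1.14352
Variance = 1.14352 / 12 = 0.09529
SE* = √0.09529

SE* = 0.309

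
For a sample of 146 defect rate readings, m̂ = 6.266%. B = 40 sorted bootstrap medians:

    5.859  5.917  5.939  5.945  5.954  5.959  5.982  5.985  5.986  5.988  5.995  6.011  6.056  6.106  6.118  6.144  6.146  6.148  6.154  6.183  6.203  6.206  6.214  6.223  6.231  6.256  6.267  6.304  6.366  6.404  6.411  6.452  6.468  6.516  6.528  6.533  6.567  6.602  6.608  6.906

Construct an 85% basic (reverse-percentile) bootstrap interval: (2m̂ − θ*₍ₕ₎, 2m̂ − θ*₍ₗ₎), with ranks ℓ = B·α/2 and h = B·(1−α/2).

(5.965, 6.593)

Percentile endpoints at ranks 3 and 37: θ*₍3₎ = 5.939, θ*₍37₎ = 6.567.
Basic interval reflects these around m̂:
  lower = 2 × 6.266 − 6.567 = 5.965
  upper = 2 × 6.266 − 5.939 = 6.593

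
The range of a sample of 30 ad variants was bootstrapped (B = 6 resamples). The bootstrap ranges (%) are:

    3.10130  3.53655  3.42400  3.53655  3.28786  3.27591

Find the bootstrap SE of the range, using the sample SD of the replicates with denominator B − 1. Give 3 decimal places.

Bootstrap SE is the standard deviation of the 6 replicate ranges.
Mean of replicates: (3.10130 + 3.53655 + 3.42400 + 3.53655 + 3.28786 + 3.27591) / 6 = 20.162170 / 6 = 3.360362
Sum of squared deviations: (−0.259062)² + (+0.176188)² + (+0.063638)² + (+0.176188)² + (−0.072502)² + (−0.084452)² = 0.145636
Variance = 0.145636 / 5 = 0.029127
SE* = √0.029127

SE* = 0.171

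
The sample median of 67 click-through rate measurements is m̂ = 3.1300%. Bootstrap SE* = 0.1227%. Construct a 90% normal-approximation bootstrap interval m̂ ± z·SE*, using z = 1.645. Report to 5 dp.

(2.92816, 3.33184)

Margin = 1.645 × 0.1227 = 0.201842
Interval: 3.1300 ± 0.201842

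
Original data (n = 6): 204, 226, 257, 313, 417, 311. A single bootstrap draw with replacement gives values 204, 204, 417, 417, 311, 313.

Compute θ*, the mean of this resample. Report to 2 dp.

θ* = 311.00

Mean = (204 + 204 + 417 + 417 + 311 + 313) / 6 = 1866.0 / 6 = 311.00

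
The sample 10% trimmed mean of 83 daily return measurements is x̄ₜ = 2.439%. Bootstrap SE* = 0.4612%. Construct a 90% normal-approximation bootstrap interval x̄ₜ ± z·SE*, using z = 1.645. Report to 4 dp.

(1.6803, 3.1977)

Margin = 1.645 × 0.4612 = 0.75867
Interval: 2.439 ± 0.75867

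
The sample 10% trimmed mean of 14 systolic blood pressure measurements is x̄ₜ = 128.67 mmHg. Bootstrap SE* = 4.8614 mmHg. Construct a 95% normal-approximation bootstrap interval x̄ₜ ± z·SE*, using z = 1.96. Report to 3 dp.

Margin = 1.96 × 4.8614 = 9.5283
Interval: 128.67 ± 9.5283

(119.142, 138.198)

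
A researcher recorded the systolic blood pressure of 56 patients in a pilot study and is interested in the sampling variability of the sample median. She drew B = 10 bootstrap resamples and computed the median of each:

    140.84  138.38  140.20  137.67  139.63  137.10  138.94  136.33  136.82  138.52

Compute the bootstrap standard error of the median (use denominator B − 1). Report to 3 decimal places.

SE* = 1.491

Bootstrap SE is the standard deviation of the 10 replicate medians.
Mean of replicates: (140.84 + 138.38 + 140.20 + 137.67 + 139.63 + 137.10 + 138.94 + 136.33 + 136.82 + 138.52) / 10 = 1384.4300 / 10 = 138.4430
Sum of squared deviations: (+2.3970)² + (−0.0630)² + (+1.7570)² + (−0.7730)² + (+1.1870)² + (−1.3430)² + (+0.4970)² + (−2.1130)² + (−1.6230)² + (+0.0770)² = 19.9986
Variance = 19.9986 / 9 = 2.2221
SE* = √2.2221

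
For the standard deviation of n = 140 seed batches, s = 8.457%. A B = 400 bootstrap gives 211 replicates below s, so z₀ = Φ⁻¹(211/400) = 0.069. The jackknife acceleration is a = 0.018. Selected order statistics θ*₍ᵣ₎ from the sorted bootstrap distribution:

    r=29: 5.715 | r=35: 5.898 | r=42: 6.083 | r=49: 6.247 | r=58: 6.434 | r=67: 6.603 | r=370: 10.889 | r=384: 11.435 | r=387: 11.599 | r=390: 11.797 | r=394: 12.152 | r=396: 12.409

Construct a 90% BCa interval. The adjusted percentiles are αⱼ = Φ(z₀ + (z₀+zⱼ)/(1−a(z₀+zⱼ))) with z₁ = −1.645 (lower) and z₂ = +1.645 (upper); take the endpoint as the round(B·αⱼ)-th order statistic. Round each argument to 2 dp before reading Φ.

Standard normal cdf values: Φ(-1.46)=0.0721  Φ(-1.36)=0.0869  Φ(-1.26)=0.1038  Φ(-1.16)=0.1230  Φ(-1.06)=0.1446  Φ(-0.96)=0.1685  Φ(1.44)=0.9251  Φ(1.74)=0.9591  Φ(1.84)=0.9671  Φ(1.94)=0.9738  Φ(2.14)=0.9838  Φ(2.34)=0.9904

(5.715, 11.599)

Lower: z₀ + z₁ = 0.069 + (-1.645) = -1.576; 1 − a(z₀+z₁) = 1 − (0.018)(-1.576) = 1.0284; argument = 0.069 + (-1.576)/1.0284 = -1.4635 → -1.46.
α₁ = Φ(-1.46) = 0.0721; rank = round(400 × 0.0721) = 29; θ*₍29₎ = 5.715.
Upper: z₀ + z₂ = 1.714; 1 − a(z₀+z₂) = 0.9691; argument = 1.8376 → 1.84; α₂ = 0.9671; rank = 387; θ*₍387₎ = 11.599.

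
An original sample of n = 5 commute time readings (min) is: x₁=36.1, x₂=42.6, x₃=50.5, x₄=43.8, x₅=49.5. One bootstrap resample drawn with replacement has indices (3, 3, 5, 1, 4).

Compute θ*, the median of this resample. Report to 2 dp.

Resample values: 50.5, 50.5, 49.5, 36.1, 43.8.
Sorted: 36.1, 43.8, 49.5, 50.5, 50.5
Median = middle value = 49.50

θ* = 49.50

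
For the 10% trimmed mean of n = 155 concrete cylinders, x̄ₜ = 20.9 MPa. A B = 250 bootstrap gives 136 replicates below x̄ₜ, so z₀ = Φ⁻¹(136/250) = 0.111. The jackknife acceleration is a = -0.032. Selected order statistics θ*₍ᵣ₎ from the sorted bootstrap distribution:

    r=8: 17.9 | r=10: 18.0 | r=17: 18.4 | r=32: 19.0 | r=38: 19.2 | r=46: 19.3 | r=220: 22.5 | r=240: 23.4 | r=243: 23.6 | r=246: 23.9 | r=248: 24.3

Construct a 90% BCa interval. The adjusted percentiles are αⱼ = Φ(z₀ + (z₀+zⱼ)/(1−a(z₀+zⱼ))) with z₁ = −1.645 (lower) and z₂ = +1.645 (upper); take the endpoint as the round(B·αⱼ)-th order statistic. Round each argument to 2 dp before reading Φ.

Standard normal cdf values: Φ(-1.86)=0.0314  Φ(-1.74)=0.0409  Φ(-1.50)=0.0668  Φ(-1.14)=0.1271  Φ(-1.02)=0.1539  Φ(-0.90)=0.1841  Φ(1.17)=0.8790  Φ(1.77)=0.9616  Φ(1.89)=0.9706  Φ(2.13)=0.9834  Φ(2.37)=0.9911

(18.4, 23.4)

Lower: z₀ + z₁ = 0.111 + (-1.645) = -1.534; 1 − a(z₀+z₁) = 1 − (-0.032)(-1.534) = 0.9509; argument = 0.111 + (-1.534)/0.9509 = -1.5022 → -1.50.
α₁ = Φ(-1.50) = 0.0668; rank = round(250 × 0.0668) = 17; θ*₍17₎ = 18.4.
Upper: z₀ + z₂ = 1.756; 1 − a(z₀+z₂) = 1.0562; argument = 1.7736 → 1.77; α₂ = 0.9616; rank = 240; θ*₍240₎ = 23.4.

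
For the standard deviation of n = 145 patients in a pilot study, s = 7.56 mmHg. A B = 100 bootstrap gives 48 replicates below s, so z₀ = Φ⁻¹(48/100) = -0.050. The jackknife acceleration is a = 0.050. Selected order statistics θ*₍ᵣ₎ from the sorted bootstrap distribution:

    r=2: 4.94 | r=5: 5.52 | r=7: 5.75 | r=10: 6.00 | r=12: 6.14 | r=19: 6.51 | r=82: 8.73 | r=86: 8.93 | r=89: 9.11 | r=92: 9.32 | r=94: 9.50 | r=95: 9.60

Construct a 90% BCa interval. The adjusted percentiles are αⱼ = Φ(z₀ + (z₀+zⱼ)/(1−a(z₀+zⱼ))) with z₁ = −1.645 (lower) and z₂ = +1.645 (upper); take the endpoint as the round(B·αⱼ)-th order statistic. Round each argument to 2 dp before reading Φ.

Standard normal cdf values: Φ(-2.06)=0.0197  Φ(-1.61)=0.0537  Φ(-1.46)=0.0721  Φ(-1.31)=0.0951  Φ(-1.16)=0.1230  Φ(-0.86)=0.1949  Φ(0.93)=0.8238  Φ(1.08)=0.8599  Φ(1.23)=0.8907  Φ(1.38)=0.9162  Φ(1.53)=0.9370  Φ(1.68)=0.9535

Lower: z₀ + z₁ = -0.050 + (-1.645) = -1.695; 1 − a(z₀+z₁) = 1 − (0.050)(-1.695) = 1.0848; argument = -0.050 + (-1.695)/1.0848 = -1.6126 → -1.61.
α₁ = Φ(-1.61) = 0.0537; rank = round(100 × 0.0537) = 5; θ*₍5₎ = 5.52.
Upper: z₀ + z₂ = 1.595; 1 − a(z₀+z₂) = 0.9203; argument = 1.6832 → 1.68; α₂ = 0.9535; rank = 95; θ*₍95₎ = 9.60.

(5.52, 9.60)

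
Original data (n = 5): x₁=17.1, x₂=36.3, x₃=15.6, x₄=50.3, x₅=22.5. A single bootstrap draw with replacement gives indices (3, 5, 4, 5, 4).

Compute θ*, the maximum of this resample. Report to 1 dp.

Resample values: 15.6, 22.5, 50.3, 22.5, 50.3.
Maximum = 50.3

θ* = 50.3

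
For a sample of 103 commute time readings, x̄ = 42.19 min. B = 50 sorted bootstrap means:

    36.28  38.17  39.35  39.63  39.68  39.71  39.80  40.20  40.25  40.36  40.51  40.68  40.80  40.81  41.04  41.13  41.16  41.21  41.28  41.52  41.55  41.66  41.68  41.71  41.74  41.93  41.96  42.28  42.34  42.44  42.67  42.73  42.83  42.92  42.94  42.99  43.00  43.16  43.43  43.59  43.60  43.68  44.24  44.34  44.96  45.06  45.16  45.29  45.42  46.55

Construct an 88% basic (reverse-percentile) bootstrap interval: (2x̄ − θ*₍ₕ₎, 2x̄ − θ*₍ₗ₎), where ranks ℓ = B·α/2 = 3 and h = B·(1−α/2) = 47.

(39.22, 45.03)

Percentile endpoints at ranks 3 and 47: θ*₍3₎ = 39.35, θ*₍47₎ = 45.16.
Basic interval reflects these around x̄:
  lower = 2 × 42.19 − 45.16 = 39.22
  upper = 2 × 42.19 − 39.35 = 45.03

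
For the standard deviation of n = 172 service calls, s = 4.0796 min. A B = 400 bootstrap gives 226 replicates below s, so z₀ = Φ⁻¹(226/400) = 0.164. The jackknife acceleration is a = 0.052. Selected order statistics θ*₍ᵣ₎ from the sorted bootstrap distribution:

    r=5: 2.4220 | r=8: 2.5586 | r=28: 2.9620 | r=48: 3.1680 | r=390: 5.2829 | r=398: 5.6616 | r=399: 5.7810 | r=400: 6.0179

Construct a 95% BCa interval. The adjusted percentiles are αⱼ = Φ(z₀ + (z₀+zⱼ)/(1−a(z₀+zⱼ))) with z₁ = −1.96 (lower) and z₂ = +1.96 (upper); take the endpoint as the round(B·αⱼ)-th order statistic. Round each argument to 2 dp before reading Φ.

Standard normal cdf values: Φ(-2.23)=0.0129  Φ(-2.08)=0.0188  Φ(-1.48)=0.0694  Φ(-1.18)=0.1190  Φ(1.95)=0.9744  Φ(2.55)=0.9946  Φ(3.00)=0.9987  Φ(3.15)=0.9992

(2.9620, 5.6616)

Lower: z₀ + z₁ = 0.164 + (-1.960) = -1.796; 1 − a(z₀+z₁) = 1 − (0.052)(-1.796) = 1.0934; argument = 0.164 + (-1.796)/1.0934 = -1.4786 → -1.48.
α₁ = Φ(-1.48) = 0.0694; rank = round(400 × 0.0694) = 28; θ*₍28₎ = 2.9620.
Upper: z₀ + z₂ = 2.124; 1 − a(z₀+z₂) = 0.8896; argument = 2.5517 → 2.55; α₂ = 0.9946; rank = 398; θ*₍398₎ = 5.6616.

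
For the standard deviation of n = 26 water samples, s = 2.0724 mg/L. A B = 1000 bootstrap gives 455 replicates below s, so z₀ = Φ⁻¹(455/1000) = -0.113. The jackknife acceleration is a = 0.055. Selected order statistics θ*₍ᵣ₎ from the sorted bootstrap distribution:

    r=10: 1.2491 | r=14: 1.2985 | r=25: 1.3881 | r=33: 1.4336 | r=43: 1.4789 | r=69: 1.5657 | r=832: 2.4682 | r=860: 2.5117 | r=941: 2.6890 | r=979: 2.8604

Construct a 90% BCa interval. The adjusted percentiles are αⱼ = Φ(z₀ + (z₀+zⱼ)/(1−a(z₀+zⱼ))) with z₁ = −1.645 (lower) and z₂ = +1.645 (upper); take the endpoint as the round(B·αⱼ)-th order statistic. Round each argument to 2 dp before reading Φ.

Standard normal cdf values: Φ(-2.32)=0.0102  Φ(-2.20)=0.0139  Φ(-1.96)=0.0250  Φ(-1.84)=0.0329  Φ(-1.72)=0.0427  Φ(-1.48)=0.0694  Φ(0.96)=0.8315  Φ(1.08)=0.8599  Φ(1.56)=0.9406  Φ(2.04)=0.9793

(1.4789, 2.6890)

Lower: z₀ + z₁ = -0.113 + (-1.645) = -1.758; 1 − a(z₀+z₁) = 1 − (0.055)(-1.758) = 1.0967; argument = -0.113 + (-1.758)/1.0967 = -1.7160 → -1.72.
α₁ = Φ(-1.72) = 0.0427; rank = round(1000 × 0.0427) = 43; θ*₍43₎ = 1.4789.
Upper: z₀ + z₂ = 1.532; 1 − a(z₀+z₂) = 0.9157; argument = 1.5600 → 1.56; α₂ = 0.9406; rank = 941; θ*₍941₎ = 2.6890.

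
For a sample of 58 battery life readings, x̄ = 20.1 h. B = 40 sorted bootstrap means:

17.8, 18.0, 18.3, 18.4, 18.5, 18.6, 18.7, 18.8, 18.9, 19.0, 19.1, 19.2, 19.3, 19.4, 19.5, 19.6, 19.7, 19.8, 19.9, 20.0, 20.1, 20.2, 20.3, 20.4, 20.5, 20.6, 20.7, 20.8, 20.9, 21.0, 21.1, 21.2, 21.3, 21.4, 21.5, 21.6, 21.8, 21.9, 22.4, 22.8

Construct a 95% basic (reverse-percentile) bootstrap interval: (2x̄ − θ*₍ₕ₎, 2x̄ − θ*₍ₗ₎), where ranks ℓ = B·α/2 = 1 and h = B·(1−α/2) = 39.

(17.8, 22.4)

Percentile endpoints at ranks 1 and 39: θ*₍1₎ = 17.8, θ*₍39₎ = 22.4.
Basic interval reflects these around x̄:
  lower = 2 × 20.1 − 22.4 = 17.8
  upper = 2 × 20.1 − 17.8 = 22.4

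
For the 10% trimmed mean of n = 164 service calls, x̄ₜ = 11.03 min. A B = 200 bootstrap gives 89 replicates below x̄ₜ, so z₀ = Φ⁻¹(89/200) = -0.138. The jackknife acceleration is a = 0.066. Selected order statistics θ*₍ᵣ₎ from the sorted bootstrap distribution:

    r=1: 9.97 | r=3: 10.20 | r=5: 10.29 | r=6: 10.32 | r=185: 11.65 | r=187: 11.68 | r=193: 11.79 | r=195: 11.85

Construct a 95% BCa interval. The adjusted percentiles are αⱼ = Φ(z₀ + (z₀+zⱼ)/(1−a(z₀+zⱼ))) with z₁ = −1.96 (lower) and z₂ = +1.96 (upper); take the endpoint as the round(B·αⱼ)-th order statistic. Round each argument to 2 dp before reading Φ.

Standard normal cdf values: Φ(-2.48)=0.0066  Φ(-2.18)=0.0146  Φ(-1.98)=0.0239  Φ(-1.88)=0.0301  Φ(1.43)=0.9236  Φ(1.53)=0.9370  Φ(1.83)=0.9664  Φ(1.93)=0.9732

Lower: z₀ + z₁ = -0.138 + (-1.960) = -2.098; 1 − a(z₀+z₁) = 1 − (0.066)(-2.098) = 1.1385; argument = -0.138 + (-2.098)/1.1385 = -1.9808 → -1.98.
α₁ = Φ(-1.98) = 0.0239; rank = round(200 × 0.0239) = 5; θ*₍5₎ = 10.29.
Upper: z₀ + z₂ = 1.822; 1 − a(z₀+z₂) = 0.8797; argument = 1.9330 → 1.93; α₂ = 0.9732; rank = 195; θ*₍195₎ = 11.85.

(10.29, 11.85)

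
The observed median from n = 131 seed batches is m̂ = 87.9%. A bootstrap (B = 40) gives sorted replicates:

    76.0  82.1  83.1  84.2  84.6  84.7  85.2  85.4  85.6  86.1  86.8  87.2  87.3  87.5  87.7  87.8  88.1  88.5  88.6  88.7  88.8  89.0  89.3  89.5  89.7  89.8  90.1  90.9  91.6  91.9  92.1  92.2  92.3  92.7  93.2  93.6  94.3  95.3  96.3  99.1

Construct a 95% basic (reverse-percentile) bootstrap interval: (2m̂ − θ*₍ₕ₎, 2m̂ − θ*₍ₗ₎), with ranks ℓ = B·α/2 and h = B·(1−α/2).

Percentile endpoints at ranks 1 and 39: θ*₍1₎ = 76.0, θ*₍39₎ = 96.3.
Basic interval reflects these around m̂:
  lower = 2 × 87.9 − 96.3 = 79.5
  upper = 2 × 87.9 − 76.0 = 99.8

(79.5, 99.8)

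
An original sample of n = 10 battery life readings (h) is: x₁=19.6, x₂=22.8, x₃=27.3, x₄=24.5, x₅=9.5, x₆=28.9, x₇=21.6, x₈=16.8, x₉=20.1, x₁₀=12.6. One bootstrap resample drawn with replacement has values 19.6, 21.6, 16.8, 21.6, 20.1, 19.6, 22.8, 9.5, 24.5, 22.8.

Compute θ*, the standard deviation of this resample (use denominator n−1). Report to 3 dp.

Mean = 19.8900; sum of squared deviations = 161.7490
s² = 161.7490 / 9 = 17.9721
s = √17.9721 = 4.239

θ* = 4.239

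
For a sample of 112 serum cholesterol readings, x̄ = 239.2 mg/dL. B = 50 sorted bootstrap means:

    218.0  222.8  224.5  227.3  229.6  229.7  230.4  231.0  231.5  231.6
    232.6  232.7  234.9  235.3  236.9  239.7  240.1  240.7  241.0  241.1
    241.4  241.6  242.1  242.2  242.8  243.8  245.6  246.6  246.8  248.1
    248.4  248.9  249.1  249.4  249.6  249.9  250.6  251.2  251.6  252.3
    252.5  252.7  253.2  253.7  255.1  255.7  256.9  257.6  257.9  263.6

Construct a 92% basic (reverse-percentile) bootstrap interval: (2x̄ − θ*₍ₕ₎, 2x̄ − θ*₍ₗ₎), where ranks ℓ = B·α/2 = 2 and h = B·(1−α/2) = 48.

Percentile endpoints at ranks 2 and 48: θ*₍2₎ = 222.8, θ*₍48₎ = 257.6.
Basic interval reflects these around x̄:
  lower = 2 × 239.2 − 257.6 = 220.8
  upper = 2 × 239.2 − 222.8 = 255.6

(220.8, 255.6)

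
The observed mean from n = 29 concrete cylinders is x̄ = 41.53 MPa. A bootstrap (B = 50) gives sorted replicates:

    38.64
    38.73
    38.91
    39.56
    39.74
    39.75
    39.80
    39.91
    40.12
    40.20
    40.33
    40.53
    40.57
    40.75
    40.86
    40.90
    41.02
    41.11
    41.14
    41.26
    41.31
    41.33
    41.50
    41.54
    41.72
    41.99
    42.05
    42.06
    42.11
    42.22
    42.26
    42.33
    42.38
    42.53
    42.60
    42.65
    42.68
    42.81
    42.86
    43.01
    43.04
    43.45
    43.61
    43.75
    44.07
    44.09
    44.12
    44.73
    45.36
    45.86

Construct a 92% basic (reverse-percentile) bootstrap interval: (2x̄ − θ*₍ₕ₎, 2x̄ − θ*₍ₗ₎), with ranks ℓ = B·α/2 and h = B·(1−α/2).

(38.33, 44.33)

Percentile endpoints at ranks 2 and 48: θ*₍2₎ = 38.73, θ*₍48₎ = 44.73.
Basic interval reflects these around x̄:
  lower = 2 × 41.53 − 44.73 = 38.33
  upper = 2 × 41.53 − 38.73 = 44.33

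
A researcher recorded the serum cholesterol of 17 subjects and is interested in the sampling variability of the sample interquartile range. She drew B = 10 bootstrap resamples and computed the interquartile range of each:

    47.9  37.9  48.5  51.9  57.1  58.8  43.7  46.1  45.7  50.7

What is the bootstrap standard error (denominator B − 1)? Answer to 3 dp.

Bootstrap SE is the standard deviation of the 10 replicate interquartile ranges.
Mean of replicates: (47.9 + 37.9 + 48.5 + 51.9 + 57.1 + 58.8 + 43.7 + 46.1 + 45.7 + 50.7) / 10 = 488.3000 / 10 = 48.8300
Sum of squared deviations: (−0.9300)² + (−10.9300)² + (−0.3300)² + (+3.0700)² + (+8.2700)² + (+9.9700)² + (−5.1300)² + (−2.7300)² + (−3.1300)² + (+1.8700)² = 344.7210
Variance = 344.7210 / 9 = 38.3023
SE* = √38.3023

SE* = 6.189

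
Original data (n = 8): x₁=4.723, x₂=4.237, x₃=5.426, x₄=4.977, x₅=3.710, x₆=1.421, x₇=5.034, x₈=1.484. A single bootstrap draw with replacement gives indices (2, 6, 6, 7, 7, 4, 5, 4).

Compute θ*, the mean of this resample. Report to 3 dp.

θ* = 3.851

Resample values: 4.237, 1.421, 1.421, 5.034, 5.034, 4.977, 3.710, 4.977.
Mean = (4.237 + 1.421 + 1.421 + 5.034 + 5.034 + 4.977 + 3.710 + 4.977) / 8 = 30.8110 / 8 = 3.851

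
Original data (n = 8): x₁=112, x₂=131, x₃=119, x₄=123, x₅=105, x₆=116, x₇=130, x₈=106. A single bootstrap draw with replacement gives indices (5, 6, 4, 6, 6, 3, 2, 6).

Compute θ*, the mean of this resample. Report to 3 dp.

Resample values: 105, 116, 123, 116, 116, 119, 131, 116.
Mean = (105 + 116 + 123 + 116 + 116 + 119 + 131 + 116) / 8 = 942.0 / 8 = 117.750

θ* = 117.750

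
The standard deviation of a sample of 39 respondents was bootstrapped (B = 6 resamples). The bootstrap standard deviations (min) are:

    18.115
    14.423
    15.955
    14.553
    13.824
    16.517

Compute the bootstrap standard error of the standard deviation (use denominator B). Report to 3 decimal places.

Bootstrap SE is the standard deviation of the 6 replicate standard deviations.
Mean of replicates: (18.115 + 14.423 + 15.955 + 14.553 + 13.824 + 16.517) / 6 = 93.3870 / 6 = 15.5645
Sum of squared deviations: (+2.5505)² + (−1.1415)² + (+0.3905)² + (−1.0115)² + (−1.7405)² + (+0.9525)² = 12.9203
Variance = 12.9203 / 6 = 2.1534
SE* = √2.1534

SE* = 1.467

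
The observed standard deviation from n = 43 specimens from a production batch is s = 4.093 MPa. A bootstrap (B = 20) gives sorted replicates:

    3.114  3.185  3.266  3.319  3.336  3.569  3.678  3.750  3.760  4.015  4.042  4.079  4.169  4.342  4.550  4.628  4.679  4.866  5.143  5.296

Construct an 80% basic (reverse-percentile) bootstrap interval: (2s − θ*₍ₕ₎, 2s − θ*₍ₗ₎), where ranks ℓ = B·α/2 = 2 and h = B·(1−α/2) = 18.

(3.320, 5.001)

Percentile endpoints at ranks 2 and 18: θ*₍2₎ = 3.185, θ*₍18₎ = 4.866.
Basic interval reflects these around s:
  lower = 2 × 4.093 − 4.866 = 3.320
  upper = 2 × 4.093 − 3.185 = 5.001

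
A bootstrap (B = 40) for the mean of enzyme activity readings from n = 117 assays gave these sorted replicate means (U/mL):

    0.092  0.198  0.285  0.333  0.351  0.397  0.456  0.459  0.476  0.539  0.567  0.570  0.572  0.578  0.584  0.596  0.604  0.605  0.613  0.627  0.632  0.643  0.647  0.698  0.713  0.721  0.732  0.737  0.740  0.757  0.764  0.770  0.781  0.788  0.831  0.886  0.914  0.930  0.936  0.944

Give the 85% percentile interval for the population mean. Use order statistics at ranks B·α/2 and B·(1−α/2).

α = 0.15; lower rank = 40 × 0.075 = 3; upper rank = 40 × 0.925 = 37.
The 3rd smallest replicate is 0.285; the 37th is 0.914.

(0.285, 0.914)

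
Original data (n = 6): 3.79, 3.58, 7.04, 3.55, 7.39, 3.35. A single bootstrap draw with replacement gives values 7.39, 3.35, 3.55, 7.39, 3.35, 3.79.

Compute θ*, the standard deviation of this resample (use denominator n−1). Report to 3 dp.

θ* = 2.010

Mean = 4.8033; sum of squared deviations = 20.2037
s² = 20.2037 / 5 = 4.0407
s = √4.0407 = 2.010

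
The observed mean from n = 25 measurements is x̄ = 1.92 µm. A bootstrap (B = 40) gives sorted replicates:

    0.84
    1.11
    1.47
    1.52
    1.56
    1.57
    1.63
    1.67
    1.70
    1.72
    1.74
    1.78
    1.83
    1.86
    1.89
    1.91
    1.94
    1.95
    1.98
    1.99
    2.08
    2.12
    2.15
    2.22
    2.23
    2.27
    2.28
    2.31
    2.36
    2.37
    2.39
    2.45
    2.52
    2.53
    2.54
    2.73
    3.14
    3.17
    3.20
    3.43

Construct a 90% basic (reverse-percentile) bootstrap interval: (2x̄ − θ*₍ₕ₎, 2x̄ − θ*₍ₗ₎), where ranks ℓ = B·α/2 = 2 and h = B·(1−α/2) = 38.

(0.67, 2.73)

Percentile endpoints at ranks 2 and 38: θ*₍2₎ = 1.11, θ*₍38₎ = 3.17.
Basic interval reflects these around x̄:
  lower = 2 × 1.92 − 3.17 = 0.67
  upper = 2 × 1.92 − 1.11 = 2.73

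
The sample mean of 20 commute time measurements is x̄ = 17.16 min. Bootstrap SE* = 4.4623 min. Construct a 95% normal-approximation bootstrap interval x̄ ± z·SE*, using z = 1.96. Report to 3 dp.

(8.414, 25.906)

Margin = 1.96 × 4.4623 = 8.7461
Interval: 17.16 ± 8.7461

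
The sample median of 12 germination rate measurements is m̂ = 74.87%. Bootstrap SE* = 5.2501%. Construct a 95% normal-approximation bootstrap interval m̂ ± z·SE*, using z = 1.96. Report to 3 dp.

(64.580, 85.160)

Margin = 1.96 × 5.2501 = 10.2902
Interval: 74.87 ± 10.2902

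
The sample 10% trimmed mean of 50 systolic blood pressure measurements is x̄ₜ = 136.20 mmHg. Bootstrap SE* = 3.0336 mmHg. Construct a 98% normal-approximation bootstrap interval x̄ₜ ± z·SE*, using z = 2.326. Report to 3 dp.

(129.144, 143.256)

Margin = 2.326 × 3.0336 = 7.0562
Interval: 136.20 ± 7.0562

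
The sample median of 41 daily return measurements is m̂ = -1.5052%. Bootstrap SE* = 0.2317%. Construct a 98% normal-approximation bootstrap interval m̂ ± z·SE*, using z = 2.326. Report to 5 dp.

Margin = 2.326 × 0.2317 = 0.538934
Interval: -1.5052 ± 0.538934

(-2.04413, -0.96627)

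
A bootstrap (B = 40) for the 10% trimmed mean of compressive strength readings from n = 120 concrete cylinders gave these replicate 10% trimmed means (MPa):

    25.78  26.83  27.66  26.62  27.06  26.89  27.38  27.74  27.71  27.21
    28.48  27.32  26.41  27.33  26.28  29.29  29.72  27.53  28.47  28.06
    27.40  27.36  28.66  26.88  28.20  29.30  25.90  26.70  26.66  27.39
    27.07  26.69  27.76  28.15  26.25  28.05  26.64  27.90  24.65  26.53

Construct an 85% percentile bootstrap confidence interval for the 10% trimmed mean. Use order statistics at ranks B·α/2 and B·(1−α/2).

Sorted replicates: 24.65, 25.78, 25.90, 26.25, 26.28, 26.41, 26.53, 26.62, 26.64, 26.66, 26.69, 26.70, 26.83, 26.88, 26.89, 27.06, 27.07, 27.21, 27.32, 27.33, 27.36, 27.38, 27.39, 27.40, 27.53, 27.66, 27.71, 27.74, 27.76, 27.90, 28.05, 28.06, 28.15, 28.20, 28.47, 28.48, 28.66, 29.29, 29.30, 29.72
α = 0.15; lower rank = 40 × 0.075 = 3; upper rank = 40 × 0.925 = 37.
The 3rd smallest replicate is 25.90; the 37th is 28.66.

(25.90, 28.66)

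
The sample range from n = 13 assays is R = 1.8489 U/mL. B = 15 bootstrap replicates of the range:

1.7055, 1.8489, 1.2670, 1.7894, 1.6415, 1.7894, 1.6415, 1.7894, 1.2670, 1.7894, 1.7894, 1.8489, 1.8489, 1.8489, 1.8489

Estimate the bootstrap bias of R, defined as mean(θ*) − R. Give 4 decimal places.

bias = −0.1346

mean(θ*) = (1.7055 + 1.8489 + 1.2670 + 1.7894 + 1.6415 + 1.7894 + 1.6415 + 1.7894 + 1.2670 + 1.7894 + 1.7894 + 1.8489 + 1.8489 + 1.8489 + 1.8489) / 15 = 1.71427
bias = 1.71427 − 1.8489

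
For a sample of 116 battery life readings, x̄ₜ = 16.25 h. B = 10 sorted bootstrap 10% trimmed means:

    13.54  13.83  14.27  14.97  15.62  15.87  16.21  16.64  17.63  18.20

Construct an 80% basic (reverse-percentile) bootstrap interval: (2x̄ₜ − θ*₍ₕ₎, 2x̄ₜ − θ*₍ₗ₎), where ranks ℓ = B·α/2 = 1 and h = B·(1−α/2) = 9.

Percentile endpoints at ranks 1 and 9: θ*₍1₎ = 13.54, θ*₍9₎ = 17.63.
Basic interval reflects these around x̄ₜ:
  lower = 2 × 16.25 − 17.63 = 14.87
  upper = 2 × 16.25 − 13.54 = 18.96

(14.87, 18.96)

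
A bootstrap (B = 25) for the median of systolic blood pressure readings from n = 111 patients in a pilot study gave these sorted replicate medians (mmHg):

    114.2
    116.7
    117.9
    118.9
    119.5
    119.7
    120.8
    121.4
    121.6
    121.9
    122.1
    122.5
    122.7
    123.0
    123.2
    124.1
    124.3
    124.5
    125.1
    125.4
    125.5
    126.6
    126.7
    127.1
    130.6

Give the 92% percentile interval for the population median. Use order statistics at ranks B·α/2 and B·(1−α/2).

(114.2, 127.1)

α = 0.08; lower rank = 25 × 0.040 = 1; upper rank = 25 × 0.960 = 24.
The 1st smallest replicate is 114.2; the 24th is 127.1.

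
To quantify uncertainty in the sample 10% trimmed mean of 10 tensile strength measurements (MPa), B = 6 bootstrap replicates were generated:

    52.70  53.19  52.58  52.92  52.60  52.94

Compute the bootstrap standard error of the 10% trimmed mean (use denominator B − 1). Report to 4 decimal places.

Bootstrap SE is the standard deviation of the 6 replicate 10% trimmed means.
Mean of replicates: (52.70 + 53.19 + 52.58 + 52.92 + 52.60 + 52.94) / 6 = 316.93000 / 6 = 52.82167
Sum of squared deviations: (−0.12167)² + (+0.36833)² + (−0.24167)² + (+0.09833)² + (−0.22167)² + (+0.11833)² = 0.28168
Variance = 0.28168 / 5 = 0.05634
SE* = √0.05634

SE* = 0.2374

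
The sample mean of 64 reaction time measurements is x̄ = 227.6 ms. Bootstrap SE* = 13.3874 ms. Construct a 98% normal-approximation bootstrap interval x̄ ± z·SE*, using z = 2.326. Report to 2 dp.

Margin = 2.326 × 13.3874 = 31.139
Interval: 227.6 ± 31.139

(196.46, 258.74)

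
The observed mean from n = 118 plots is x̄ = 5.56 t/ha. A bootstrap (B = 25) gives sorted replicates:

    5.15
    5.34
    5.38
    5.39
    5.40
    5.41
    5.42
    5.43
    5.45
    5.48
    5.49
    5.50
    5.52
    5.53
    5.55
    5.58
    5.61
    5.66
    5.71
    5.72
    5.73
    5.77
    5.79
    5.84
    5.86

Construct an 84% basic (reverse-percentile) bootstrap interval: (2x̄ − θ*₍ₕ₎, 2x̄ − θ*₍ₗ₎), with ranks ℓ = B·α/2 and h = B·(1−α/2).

(5.33, 5.78)

Percentile endpoints at ranks 2 and 23: θ*₍2₎ = 5.34, θ*₍23₎ = 5.79.
Basic interval reflects these around x̄:
  lower = 2 × 5.56 − 5.79 = 5.33
  upper = 2 × 5.56 − 5.34 = 5.78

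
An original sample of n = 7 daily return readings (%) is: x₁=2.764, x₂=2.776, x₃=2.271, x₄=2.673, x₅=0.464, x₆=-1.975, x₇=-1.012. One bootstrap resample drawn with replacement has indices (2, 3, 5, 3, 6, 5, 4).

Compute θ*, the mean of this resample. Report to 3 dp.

Resample values: 2.776, 2.271, 0.464, 2.271, -1.975, 0.464, 2.673.
Mean = (2.776 + 2.271 + 0.464 + 2.271 + (-1.975) + 0.464 + 2.673) / 7 = 8.9440 / 7 = 1.278

θ* = 1.278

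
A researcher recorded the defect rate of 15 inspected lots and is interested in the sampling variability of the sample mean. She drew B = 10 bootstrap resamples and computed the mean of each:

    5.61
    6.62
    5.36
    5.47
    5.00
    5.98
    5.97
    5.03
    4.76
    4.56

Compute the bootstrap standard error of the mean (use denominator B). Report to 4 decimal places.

SE* = 0.6000

Bootstrap SE is the standard deviation of the 10 replicate means.
Mean of replicates: (5.61 + 6.62 + 5.36 + 5.47 + 5.00 + 5.98 + 5.97 + 5.03 + 4.76 + 4.56) / 10 = 54.360000 / 10 = 5.436000
Sum of squared deviations: (+0.174000)² + (+1.184000)² + (−0.076000)² + (+0.034000)² + (−0.436000)² + (+0.544000)² + (+0.534000)² + (−0.406000)² + (−0.676000)² + (−0.876000)² = 3.599440
Variance = 3.599440 / 10 = 0.359944
SE* = √0.359944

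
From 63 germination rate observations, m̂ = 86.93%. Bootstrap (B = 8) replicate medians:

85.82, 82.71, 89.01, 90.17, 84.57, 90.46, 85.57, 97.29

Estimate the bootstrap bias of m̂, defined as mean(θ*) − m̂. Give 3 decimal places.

mean(θ*) = (85.82 + 82.71 + 89.01 + 90.17 + 84.57 + 90.46 + 85.57 + 97.29) / 8 = 88.2000
bias = 88.2000 − 86.93

bias = +1.270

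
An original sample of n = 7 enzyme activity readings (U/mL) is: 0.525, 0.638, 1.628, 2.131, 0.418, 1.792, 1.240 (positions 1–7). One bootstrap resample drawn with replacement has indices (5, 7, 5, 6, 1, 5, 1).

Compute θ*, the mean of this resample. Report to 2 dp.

Resample values: 0.418, 1.240, 0.418, 1.792, 0.525, 0.418, 0.525.
Mean = (0.418 + 1.240 + 0.418 + 1.792 + 0.525 + 0.418 + 0.525) / 7 = 5.3360 / 7 = 0.76

θ* = 0.76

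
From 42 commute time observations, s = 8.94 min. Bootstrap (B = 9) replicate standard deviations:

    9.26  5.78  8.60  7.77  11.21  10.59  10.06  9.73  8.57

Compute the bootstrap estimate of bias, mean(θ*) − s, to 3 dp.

mean(θ*) = (9.26 + 5.78 + 8.60 + 7.77 + 11.21 + 10.59 + 10.06 + 9.73 + 8.57) / 9 = 9.0633
bias = 9.0633 − 8.94

bias = +0.123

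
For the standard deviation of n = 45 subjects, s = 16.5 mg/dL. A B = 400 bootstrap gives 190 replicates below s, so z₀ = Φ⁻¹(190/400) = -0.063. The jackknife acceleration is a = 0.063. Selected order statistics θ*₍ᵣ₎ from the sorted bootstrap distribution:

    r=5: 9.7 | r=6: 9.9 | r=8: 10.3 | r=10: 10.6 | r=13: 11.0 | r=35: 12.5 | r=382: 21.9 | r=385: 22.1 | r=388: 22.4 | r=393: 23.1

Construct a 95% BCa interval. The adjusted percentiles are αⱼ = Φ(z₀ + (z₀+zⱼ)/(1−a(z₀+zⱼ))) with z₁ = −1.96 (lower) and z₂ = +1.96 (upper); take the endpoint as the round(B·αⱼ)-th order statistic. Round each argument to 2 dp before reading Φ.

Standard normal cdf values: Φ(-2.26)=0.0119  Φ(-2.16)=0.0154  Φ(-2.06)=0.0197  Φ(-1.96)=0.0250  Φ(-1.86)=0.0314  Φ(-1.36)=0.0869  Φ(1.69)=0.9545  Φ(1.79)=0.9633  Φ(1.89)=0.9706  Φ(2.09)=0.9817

Lower: z₀ + z₁ = -0.063 + (-1.960) = -2.023; 1 − a(z₀+z₁) = 1 − (0.063)(-2.023) = 1.1274; argument = -0.063 + (-2.023)/1.1274 = -1.8573 → -1.86.
α₁ = Φ(-1.86) = 0.0314; rank = round(400 × 0.0314) = 13; θ*₍13₎ = 11.0.
Upper: z₀ + z₂ = 1.897; 1 − a(z₀+z₂) = 0.8805; argument = 2.0915 → 2.09; α₂ = 0.9817; rank = 393; θ*₍393₎ = 23.1.

(11.0, 23.1)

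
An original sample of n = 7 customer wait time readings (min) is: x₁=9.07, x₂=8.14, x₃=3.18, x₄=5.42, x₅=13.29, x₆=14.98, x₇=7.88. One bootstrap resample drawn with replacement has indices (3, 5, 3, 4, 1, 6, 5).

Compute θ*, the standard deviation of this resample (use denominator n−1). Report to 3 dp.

Resample values: 3.18, 13.29, 3.18, 5.42, 9.07, 14.98, 13.29.
Mean = 8.9157; sum of squared deviations = 153.0850
s² = 153.0850 / 6 = 25.5142
s = √25.5142 = 5.051

θ* = 5.051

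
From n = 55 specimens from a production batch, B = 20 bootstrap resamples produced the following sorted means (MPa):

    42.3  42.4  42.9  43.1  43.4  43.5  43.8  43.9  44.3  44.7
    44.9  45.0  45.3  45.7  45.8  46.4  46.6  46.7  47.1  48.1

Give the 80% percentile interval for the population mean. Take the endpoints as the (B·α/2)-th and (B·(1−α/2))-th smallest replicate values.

α = 0.20; lower rank = 20 × 0.100 = 2; upper rank = 20 × 0.900 = 18.
The 2nd smallest replicate is 42.4; the 18th is 46.7.

(42.4, 46.7)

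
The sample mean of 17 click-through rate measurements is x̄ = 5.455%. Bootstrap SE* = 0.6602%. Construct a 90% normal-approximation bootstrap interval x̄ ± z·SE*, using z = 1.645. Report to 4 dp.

(4.3690, 6.5410)

Margin = 1.645 × 0.6602 = 1.08603
Interval: 5.455 ± 1.08603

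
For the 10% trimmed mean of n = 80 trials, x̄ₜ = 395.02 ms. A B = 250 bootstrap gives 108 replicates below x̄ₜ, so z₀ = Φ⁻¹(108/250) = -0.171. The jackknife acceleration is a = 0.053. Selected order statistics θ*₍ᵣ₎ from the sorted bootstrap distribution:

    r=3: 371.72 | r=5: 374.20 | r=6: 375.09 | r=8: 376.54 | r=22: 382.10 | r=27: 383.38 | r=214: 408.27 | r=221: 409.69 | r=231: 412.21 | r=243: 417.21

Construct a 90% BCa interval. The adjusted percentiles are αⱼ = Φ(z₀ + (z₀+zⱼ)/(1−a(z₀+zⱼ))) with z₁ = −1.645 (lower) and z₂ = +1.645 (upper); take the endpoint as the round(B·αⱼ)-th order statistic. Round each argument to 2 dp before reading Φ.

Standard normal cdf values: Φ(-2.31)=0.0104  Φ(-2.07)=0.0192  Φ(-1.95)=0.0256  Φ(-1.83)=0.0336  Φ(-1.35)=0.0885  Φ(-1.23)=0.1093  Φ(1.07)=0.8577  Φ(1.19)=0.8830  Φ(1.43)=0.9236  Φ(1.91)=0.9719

(376.54, 412.21)

Lower: z₀ + z₁ = -0.171 + (-1.645) = -1.816; 1 − a(z₀+z₁) = 1 − (0.053)(-1.816) = 1.0962; argument = -0.171 + (-1.816)/1.0962 = -1.8276 → -1.83.
α₁ = Φ(-1.83) = 0.0336; rank = round(250 × 0.0336) = 8; θ*₍8₎ = 376.54.
Upper: z₀ + z₂ = 1.474; 1 − a(z₀+z₂) = 0.9219; argument = 1.4279 → 1.43; α₂ = 0.9236; rank = 231; θ*₍231₎ = 412.21.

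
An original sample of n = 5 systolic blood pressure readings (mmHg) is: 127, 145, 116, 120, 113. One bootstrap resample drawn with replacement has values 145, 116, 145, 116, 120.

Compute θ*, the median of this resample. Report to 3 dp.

Sorted: 116, 116, 120, 145, 145
Median = middle value = 120.000

θ* = 120.000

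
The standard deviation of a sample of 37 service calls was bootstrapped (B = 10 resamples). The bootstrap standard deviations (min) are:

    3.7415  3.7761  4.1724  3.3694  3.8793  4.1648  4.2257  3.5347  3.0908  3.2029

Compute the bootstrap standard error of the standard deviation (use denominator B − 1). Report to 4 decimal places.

SE* = 0.4093

Bootstrap SE is the standard deviation of the 10 replicate standard deviations.
Mean of replicates: (3.7415 + 3.7761 + 4.1724 + 3.3694 + 3.8793 + 4.1648 + 4.2257 + 3.5347 + 3.0908 + 3.2029) / 10 = 37.15760 / 10 = 3.71576
Sum of squared deviations: (+0.02574)² + (+0.06034)² + (+0.45664)² + (−0.34636)² + (+0.16354)² + (+0.44904)² + (+0.50994)² + (−0.18106)² + (−0.62496)² + (−0.51286)² = 1.50759
Variance = 1.50759 / 9 = 0.16751
SE* = √0.16751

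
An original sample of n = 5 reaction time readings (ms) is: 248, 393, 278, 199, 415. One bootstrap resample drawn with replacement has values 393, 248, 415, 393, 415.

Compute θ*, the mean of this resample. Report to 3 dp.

θ* = 372.800

Mean = (393 + 248 + 415 + 393 + 415) / 5 = 1864.0 / 5 = 372.800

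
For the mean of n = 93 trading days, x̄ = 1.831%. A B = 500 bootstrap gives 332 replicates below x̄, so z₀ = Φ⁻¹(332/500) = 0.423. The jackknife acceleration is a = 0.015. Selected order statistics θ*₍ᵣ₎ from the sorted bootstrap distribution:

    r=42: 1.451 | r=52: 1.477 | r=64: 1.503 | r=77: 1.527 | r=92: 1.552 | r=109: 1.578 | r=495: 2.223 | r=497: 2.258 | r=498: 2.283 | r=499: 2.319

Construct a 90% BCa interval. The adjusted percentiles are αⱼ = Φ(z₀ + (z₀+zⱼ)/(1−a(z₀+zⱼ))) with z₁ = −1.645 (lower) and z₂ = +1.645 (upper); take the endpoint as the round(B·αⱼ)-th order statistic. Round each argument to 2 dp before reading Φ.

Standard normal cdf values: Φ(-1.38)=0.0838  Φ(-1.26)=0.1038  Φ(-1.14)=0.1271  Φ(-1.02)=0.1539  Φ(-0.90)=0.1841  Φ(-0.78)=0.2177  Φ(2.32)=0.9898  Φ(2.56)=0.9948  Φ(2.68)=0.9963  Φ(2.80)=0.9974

(1.578, 2.258)

Lower: z₀ + z₁ = 0.423 + (-1.645) = -1.222; 1 − a(z₀+z₁) = 1 − (0.015)(-1.222) = 1.0183; argument = 0.423 + (-1.222)/1.0183 = -0.7770 → -0.78.
α₁ = Φ(-0.78) = 0.2177; rank = round(500 × 0.2177) = 109; θ*₍109₎ = 1.578.
Upper: z₀ + z₂ = 2.068; 1 − a(z₀+z₂) = 0.9690; argument = 2.5572 → 2.56; α₂ = 0.9948; rank = 497; θ*₍497₎ = 2.258.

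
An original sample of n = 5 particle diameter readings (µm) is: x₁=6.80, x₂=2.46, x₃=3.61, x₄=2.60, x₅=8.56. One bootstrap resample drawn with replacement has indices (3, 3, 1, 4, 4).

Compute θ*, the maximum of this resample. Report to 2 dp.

Resample values: 3.61, 3.61, 6.80, 2.60, 2.60.
Maximum = 6.80

θ* = 6.80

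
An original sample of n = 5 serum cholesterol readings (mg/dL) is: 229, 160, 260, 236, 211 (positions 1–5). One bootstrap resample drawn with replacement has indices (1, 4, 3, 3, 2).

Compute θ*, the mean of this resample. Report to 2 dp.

θ* = 229.00

Resample values: 229, 236, 260, 260, 160.
Mean = (229 + 236 + 260 + 260 + 160) / 5 = 1145.0 / 5 = 229.00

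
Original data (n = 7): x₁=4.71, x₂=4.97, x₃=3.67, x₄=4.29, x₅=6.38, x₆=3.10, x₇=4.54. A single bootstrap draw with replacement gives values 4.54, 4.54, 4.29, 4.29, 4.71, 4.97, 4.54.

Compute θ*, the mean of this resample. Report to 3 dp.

θ* = 4.554

Mean = (4.54 + 4.54 + 4.29 + 4.29 + 4.71 + 4.97 + 4.54) / 7 = 31.880 / 7 = 4.554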